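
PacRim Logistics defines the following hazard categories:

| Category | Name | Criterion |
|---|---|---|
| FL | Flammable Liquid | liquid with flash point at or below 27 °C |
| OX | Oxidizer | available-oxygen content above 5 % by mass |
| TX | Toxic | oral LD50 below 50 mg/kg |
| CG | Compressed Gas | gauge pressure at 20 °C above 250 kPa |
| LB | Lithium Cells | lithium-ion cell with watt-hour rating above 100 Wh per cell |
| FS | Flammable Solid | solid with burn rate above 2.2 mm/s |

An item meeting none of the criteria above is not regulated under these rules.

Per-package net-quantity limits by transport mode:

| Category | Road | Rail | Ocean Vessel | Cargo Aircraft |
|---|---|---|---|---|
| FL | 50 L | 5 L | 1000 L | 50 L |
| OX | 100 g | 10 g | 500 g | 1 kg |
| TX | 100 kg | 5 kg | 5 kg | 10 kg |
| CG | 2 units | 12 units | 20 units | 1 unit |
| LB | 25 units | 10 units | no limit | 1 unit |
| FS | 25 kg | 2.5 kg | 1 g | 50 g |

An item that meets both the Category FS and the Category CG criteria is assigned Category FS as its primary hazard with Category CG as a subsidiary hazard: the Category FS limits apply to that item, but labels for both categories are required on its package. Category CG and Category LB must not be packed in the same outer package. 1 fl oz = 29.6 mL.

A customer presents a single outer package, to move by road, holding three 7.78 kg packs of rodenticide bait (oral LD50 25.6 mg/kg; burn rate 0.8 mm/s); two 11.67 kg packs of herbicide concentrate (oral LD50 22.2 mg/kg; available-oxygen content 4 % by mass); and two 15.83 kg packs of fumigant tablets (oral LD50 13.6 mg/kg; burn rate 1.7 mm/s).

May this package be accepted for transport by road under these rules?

Rodenticide bait: oral LD50 25.6 mg/kg < 50 mg/kg → Category TX (Toxic).
The herbicide concentrate has oral LD50 22.2 mg/kg, which is < 50 mg/kg, so it is Category TX (Toxic).
Fumigant tablets: oral LD50 13.6 mg/kg < 50 mg/kg → Category TX (Toxic).
Total Category TX: (three 7.78 kg packs = 23.34 kg) + (two 11.67 kg packs = 23.34 kg) + (two 15.83 kg packs = 31.66 kg) = 78.34 kg.
78.34 kg is within the road limit of 100 kg for Category TX.

Yes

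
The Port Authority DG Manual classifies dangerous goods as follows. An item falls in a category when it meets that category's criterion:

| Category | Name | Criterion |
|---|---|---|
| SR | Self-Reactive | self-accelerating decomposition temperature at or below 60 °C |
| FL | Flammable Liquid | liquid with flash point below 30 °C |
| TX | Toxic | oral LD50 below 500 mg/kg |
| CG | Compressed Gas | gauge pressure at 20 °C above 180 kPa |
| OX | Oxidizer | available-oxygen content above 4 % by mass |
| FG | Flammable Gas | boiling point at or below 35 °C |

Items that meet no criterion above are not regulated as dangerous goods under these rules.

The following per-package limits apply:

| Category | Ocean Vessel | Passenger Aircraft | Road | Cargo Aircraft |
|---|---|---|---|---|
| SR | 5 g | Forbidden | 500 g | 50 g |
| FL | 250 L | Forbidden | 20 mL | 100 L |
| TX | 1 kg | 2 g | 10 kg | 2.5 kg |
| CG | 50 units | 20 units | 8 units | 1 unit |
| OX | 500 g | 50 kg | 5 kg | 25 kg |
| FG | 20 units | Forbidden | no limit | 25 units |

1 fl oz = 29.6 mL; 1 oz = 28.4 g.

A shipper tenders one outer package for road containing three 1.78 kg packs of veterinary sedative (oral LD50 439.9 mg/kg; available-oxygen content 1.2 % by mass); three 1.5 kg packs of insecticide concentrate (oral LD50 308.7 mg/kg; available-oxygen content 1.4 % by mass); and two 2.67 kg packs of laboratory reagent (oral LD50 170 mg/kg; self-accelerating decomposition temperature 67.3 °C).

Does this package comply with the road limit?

The veterinary sedative has oral LD50 439.9 mg/kg, which is < 500 mg/kg, so it is Category TX (Toxic).
The insecticide concentrate has oral LD50 308.7 mg/kg, which is < 500 mg/kg, so it is Category TX (Toxic).
Oral LD50 170 mg/kg meets the Category TX criterion (Toxic), so the laboratory reagent is Category TX.
Category TX net quantity: (three 1.78 kg packs = 5.34 kg) + (three 1.5 kg packs = 4.5 kg) + (two 2.67 kg packs = 5.34 kg) = 15.18 kg.
That exceeds the Category TX road limit of 10 kg.

No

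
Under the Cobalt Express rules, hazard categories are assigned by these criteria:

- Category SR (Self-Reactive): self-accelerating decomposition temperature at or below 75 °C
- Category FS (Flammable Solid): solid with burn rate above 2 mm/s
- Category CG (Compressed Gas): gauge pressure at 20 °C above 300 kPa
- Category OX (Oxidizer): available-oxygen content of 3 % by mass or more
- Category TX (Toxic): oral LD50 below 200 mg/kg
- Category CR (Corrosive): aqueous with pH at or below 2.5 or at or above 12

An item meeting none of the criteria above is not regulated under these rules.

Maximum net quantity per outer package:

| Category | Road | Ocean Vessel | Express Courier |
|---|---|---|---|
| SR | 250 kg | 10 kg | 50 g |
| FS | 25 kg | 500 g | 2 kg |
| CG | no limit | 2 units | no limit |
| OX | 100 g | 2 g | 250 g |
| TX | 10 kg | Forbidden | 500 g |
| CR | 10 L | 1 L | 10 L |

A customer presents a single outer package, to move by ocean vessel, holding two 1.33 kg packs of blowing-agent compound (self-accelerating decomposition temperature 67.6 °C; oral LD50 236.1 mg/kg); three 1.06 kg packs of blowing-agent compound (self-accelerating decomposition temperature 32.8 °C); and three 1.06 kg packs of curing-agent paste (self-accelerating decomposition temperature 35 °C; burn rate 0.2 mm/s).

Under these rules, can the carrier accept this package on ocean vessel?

Yes

The blowing-agent compound has self-accelerating decomposition temperature 67.6 °C, which is ≤ 75 °C, so it is Category SR (Self-Reactive).
With self-accelerating decomposition temperature 32.8 °C (≤ 75 °C), the blowing-agent compound falls in Category SR.
The curing-agent paste has self-accelerating decomposition temperature 35 °C, which is ≤ 75 °C, so it is Category SR (Self-Reactive).
Total Category SR: (two 1.33 kg packs = 2.66 kg) + (three 1.06 kg packs = 3.18 kg) + (three 1.06 kg packs = 3.18 kg) = 9.02 kg.
That is within the Category SR ocean vessel limit of 10 kg.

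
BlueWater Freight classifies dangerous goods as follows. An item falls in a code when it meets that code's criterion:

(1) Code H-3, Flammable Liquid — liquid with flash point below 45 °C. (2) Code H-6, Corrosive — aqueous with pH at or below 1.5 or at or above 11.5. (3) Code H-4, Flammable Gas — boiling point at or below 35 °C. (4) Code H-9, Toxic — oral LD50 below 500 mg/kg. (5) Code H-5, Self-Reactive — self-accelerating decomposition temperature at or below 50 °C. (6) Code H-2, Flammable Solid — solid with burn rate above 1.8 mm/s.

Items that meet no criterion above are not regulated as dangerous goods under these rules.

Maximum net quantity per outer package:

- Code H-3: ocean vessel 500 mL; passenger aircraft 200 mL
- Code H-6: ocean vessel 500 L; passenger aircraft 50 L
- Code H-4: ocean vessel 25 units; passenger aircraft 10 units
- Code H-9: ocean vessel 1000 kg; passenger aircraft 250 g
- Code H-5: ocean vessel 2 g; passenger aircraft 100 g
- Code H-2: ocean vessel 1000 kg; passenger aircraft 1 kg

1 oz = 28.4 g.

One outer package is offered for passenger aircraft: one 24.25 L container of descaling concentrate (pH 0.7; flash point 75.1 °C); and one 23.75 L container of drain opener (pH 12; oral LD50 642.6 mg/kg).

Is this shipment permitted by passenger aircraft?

pH 0.7 meets the Code H-6 criterion (Corrosive), so the descaling concentrate is Code H-6.
With pH 12 (≥ 11.5), the drain opener falls in Code H-6.
Total Code H-6: 24.25 L + 23.75 L = 48 L.
That is within the Code H-6 passenger aircraft limit of 50 L.

Yes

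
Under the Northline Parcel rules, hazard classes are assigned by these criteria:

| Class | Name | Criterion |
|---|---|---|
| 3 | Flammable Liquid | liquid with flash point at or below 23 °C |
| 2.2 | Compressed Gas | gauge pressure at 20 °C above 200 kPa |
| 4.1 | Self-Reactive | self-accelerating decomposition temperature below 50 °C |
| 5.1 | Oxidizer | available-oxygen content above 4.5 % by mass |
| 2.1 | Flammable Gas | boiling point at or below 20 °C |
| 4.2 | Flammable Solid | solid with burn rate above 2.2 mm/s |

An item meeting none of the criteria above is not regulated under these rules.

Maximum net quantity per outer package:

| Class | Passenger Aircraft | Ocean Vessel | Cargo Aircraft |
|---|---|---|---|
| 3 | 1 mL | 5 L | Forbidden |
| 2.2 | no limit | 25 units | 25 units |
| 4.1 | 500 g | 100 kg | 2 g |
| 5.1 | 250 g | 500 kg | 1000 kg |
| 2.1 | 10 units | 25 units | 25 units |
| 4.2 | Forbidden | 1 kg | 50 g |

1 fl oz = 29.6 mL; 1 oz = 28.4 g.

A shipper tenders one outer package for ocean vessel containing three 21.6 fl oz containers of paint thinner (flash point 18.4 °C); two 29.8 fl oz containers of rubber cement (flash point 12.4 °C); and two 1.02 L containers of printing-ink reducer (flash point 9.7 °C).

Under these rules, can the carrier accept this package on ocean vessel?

The paint thinner has flash point 18.4 °C, which is ≤ 23 °C, so it is Class 3 (Flammable Liquid).
The rubber cement has flash point 12.4 °C, which is ≤ 23 °C, so it is Class 3 (Flammable Liquid).
With flash point 9.7 °C (≤ 23 °C), the printing-ink reducer falls in Class 3.
Total Class 3: (three 21.6 fl oz containers = 1918.08 mL) + (two 29.8 fl oz containers = 1764.16 mL) + (two 1.02 L containers = 2.04 L) = 5722.24 mL.
5722.24 mL > 5 L (ocean vessel limit, Class 3) — over the limit.

No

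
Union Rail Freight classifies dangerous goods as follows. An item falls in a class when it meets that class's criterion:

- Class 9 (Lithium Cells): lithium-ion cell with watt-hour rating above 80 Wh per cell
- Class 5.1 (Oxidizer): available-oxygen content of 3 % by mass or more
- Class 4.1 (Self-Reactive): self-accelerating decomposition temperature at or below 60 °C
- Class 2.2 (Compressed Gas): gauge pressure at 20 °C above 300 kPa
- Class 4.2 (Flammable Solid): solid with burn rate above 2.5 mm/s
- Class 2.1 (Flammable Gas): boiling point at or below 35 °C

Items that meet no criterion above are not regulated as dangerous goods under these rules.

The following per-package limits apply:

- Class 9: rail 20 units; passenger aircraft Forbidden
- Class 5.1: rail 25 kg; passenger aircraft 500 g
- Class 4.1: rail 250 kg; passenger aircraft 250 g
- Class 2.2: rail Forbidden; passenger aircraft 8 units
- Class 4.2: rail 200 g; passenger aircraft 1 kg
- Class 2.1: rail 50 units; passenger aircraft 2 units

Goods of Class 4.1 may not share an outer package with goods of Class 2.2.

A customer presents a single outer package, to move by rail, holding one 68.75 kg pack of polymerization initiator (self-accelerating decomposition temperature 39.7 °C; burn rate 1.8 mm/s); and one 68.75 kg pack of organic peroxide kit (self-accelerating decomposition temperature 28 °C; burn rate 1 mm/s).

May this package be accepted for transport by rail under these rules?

Yes

Self-accelerating decomposition temperature 39.7 °C meets the Class 4.1 criterion (Self-Reactive), so the polymerization initiator is Class 4.1.
Self-accelerating decomposition temperature 28 °C meets the Class 4.1 criterion (Self-Reactive), so the organic peroxide kit is Class 4.1.
Class 4.1 net quantity: 68.75 kg + 68.75 kg = 137.5 kg.
137.5 kg is within the rail limit of 250 kg for Class 4.1.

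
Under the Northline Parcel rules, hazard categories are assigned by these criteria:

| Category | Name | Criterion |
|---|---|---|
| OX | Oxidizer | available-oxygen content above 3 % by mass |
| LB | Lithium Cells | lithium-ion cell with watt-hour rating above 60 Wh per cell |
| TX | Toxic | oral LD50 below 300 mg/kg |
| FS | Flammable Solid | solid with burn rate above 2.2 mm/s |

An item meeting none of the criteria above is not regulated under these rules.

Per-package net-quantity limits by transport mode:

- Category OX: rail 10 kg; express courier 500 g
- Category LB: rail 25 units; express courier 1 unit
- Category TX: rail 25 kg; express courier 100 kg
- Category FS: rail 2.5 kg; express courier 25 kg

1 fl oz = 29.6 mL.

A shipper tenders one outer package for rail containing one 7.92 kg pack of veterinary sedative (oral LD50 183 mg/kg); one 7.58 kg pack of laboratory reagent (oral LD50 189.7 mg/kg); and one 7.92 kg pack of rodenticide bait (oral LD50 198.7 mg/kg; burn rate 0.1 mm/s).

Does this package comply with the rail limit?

Veterinary sedative: oral LD50 183 mg/kg < 300 mg/kg → Category TX (Toxic).
With oral LD50 189.7 mg/kg (< 300 mg/kg), the laboratory reagent falls in Category TX.
Oral LD50 198.7 mg/kg meets the Category TX criterion (Toxic), so the rodenticide bait is Category TX.
Category TX net quantity: 7.92 kg + 7.58 kg + 7.92 kg = 23.42 kg.
23.42 kg is within the rail limit of 25 kg for Category TX.

Yes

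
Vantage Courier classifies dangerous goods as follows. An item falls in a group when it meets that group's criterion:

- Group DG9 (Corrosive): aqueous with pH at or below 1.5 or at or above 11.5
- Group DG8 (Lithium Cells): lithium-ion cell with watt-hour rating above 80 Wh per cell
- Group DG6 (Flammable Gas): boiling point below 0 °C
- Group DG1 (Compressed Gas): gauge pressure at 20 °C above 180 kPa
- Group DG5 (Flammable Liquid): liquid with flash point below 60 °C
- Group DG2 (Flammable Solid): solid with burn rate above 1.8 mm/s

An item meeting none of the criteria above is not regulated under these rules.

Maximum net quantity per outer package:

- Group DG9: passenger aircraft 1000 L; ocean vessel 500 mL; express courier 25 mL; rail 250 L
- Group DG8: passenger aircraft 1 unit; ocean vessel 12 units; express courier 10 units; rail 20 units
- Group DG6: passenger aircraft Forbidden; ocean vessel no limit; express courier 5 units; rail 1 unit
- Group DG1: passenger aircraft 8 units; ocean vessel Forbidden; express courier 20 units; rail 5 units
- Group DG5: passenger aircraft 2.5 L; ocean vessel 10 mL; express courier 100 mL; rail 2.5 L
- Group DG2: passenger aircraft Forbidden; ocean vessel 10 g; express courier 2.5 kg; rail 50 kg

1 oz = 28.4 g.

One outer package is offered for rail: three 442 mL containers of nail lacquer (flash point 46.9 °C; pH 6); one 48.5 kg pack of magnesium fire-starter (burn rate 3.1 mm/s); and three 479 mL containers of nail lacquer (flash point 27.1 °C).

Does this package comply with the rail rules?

No

With flash point 46.9 °C (< 60 °C), the nail lacquer falls in Group DG5.
The magnesium fire-starter has burn rate 3.1 mm/s, which is > 1.8 mm/s, so it is Group DG2 (Flammable Solid).
With flash point 27.1 °C (< 60 °C), the nail lacquer falls in Group DG5.
Group DG5 net quantity: (three 442 mL containers = 1.326 L) + (three 479 mL containers = 1.437 L) = 2.763 L.
2.763 L > 2.5 L (rail limit, Group DG5) — over the limit.
Group DG2 quantity: 48.5 kg.
48.5 kg is within the rail limit of 50 kg for Group DG2.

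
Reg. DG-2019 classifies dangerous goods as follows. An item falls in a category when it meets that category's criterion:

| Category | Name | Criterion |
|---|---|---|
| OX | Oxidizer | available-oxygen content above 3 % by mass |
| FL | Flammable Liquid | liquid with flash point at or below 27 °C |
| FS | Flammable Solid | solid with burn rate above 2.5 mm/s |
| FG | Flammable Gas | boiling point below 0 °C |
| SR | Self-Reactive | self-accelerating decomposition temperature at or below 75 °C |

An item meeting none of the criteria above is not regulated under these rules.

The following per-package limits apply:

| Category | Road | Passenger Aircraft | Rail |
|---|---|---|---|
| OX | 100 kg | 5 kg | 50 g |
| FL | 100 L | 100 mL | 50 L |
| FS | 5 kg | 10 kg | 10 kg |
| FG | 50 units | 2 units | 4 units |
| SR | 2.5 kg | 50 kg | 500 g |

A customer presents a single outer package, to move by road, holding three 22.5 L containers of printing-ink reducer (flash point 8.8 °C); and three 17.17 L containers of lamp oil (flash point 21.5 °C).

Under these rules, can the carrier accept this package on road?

No

Printing-ink reducer: flash point 8.8 °C ≤ 27 °C → Category FL (Flammable Liquid).
With flash point 21.5 °C (≤ 27 °C), the lamp oil falls in Category FL.
Total Category FL: (three 22.5 L containers = 67.5 L) + (three 17.17 L containers = 51.51 L) = 119.01 L.
That exceeds the Category FL road limit of 100 L.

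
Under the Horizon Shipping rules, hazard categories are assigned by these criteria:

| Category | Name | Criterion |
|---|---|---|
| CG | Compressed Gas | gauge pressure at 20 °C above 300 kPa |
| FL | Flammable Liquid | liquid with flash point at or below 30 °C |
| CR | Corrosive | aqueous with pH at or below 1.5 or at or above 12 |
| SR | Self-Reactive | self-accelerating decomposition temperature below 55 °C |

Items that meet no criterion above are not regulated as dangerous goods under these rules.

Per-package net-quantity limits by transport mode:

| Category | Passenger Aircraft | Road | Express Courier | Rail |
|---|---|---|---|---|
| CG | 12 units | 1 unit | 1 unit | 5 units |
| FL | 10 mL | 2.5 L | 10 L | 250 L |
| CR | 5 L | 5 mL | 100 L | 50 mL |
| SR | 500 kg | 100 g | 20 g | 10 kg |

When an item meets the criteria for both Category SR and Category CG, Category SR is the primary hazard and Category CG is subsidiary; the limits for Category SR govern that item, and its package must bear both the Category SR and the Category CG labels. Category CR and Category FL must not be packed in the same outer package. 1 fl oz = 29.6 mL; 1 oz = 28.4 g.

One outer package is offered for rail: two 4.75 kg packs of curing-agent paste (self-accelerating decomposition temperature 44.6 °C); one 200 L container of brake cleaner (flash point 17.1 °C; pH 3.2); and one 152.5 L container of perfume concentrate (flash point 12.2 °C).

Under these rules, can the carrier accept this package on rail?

The curing-agent paste has self-accelerating decomposition temperature 44.6 °C, which is < 55 °C, so it is Category SR (Self-Reactive).
Flash point 17.1 °C meets the Category FL criterion (Flammable Liquid), so the brake cleaner is Category FL.
The perfume concentrate has flash point 12.2 °C, which is ≤ 30 °C, so it is Category FL (Flammable Liquid).
Total Category FL: 200 L + 152.5 L = 352.5 L.
352.5 L exceeds the rail limit of 250 L for Category FL.
Category SR quantity: two 4.75 kg packs = 9.5 kg.
9.5 kg ≤ 10 kg (rail limit, Category SR) — within limit.
The segregation rule (Category CR with Category FL) does not apply to Category FL with Category SR.

No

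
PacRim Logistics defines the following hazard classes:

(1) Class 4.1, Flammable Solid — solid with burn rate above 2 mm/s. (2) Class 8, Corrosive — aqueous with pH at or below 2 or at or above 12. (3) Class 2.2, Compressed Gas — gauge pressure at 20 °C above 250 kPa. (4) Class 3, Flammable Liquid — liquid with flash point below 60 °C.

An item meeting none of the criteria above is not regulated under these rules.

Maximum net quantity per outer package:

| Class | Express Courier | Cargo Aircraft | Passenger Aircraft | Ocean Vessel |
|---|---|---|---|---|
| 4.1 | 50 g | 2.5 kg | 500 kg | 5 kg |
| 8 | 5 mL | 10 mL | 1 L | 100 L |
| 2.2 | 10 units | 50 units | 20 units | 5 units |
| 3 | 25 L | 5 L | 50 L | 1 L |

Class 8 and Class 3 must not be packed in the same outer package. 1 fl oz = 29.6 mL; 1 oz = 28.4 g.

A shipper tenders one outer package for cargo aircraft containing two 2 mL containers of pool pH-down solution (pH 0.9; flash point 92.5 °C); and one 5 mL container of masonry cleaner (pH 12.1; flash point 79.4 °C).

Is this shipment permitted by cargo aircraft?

Yes

The pool pH-down solution has pH 0.9, which is ≤ 2, so it is Class 8 (Corrosive).
pH 12.1 meets the Class 8 criterion (Corrosive), so the masonry cleaner is Class 8.
Class 8 net quantity: (two 2 mL containers = 4 mL) + 5 mL = 9 mL.
9 mL ≤ 10 mL (cargo aircraft limit, Class 8) — within limit.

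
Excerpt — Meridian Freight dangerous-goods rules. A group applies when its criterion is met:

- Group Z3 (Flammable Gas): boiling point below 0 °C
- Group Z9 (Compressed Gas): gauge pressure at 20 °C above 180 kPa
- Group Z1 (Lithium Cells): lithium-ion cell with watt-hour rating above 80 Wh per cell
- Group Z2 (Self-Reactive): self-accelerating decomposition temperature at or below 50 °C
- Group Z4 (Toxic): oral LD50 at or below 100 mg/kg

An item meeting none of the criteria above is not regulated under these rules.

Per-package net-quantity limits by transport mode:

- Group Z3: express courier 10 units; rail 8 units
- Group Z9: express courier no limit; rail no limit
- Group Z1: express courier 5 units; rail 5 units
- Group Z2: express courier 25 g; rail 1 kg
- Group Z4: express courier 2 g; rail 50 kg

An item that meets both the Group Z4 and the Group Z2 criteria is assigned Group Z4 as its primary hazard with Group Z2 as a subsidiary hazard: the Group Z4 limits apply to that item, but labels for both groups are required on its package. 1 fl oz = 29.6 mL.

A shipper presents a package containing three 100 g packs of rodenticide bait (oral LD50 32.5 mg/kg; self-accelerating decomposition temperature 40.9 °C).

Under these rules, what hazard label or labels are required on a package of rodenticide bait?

Group Z2 and Z4

The rodenticide bait has oral LD50 32.5 mg/kg, which is ≤ 100 mg/kg, so it is Group Z4 (Toxic).
Self-accelerating decomposition temperature 40.9 °C meets the Group Z2 criterion (Self-Reactive), so the rodenticide bait is Group Z2.
By the precedence rule Group Z4 is primary and Group Z2 is subsidiary, and that rule requires both labels on the package.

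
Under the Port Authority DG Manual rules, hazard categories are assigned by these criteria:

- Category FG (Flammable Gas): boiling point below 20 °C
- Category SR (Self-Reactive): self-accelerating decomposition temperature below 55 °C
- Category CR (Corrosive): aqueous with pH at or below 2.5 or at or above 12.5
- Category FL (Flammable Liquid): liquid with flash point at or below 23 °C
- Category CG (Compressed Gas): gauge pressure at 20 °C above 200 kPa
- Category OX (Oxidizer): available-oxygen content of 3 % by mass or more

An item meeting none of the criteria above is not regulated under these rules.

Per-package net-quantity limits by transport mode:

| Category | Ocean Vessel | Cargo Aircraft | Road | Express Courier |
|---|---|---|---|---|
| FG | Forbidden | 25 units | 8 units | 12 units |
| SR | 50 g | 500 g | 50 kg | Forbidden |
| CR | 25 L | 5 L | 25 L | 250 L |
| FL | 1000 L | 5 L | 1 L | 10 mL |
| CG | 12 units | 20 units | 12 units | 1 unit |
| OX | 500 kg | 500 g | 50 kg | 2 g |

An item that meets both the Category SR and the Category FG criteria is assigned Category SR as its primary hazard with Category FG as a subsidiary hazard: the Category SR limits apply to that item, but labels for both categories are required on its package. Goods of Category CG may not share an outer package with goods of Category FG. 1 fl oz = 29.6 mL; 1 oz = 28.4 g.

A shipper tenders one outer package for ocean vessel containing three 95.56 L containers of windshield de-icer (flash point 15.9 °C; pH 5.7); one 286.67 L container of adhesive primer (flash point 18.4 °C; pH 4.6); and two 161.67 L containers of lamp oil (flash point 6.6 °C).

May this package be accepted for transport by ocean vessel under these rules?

Windshield de-icer: flash point 15.9 °C ≤ 23 °C → Category FL (Flammable Liquid).
The adhesive primer has flash point 18.4 °C, which is ≤ 23 °C, so it is Category FL (Flammable Liquid).
Flash point 6.6 °C meets the Category FL criterion (Flammable Liquid), so the lamp oil is Category FL.
Category FL net quantity: (three 95.56 L containers = 286.68 L) + 286.67 L + (two 161.67 L containers = 323.34 L) = 896.69 L.
896.69 L ≤ 1000 L (ocean vessel limit, Category FL) — within limit.

Yes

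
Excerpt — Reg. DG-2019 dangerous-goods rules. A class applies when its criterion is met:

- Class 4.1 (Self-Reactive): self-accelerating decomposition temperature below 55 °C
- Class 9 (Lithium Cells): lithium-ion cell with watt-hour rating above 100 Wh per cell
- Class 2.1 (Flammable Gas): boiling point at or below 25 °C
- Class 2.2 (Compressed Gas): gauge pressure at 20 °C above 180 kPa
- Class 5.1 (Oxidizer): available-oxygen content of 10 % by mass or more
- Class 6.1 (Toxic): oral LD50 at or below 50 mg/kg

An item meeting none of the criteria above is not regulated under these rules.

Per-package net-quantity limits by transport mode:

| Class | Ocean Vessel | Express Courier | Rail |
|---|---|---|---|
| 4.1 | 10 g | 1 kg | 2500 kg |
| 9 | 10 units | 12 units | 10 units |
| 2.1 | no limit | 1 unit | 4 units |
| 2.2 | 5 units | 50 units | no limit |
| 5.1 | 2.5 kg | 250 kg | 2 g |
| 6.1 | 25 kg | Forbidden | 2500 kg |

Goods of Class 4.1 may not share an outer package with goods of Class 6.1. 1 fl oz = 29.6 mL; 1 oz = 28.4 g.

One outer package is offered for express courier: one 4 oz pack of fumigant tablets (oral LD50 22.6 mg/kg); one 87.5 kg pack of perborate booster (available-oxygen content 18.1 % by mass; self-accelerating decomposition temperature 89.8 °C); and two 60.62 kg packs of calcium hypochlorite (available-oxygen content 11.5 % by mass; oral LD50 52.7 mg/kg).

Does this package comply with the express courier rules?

With oral LD50 22.6 mg/kg (≤ 50 mg/kg), the fumigant tablets fall in Class 6.1.
The perborate booster has available-oxygen content 18.1 % by mass, which is ≥ 10 % by mass, so it is Class 5.1 (Oxidizer).
Available-oxygen content 11.5 % by mass meets the Class 5.1 criterion (Oxidizer), so the calcium hypochlorite is Class 5.1.
Class 6.1 quantity: one 4 oz pack = 113.6 g.
By express courier, Class 6.1 is Forbidden regardless of quantity.
Total Class 5.1: 87.5 kg + (two 60.62 kg packs = 121.24 kg) = 208.74 kg.
208.74 kg is within the express courier limit of 250 kg for Class 5.1.
The segregation rule (Class 4.1 with Class 6.1) does not apply to Class 6.1 with Class 5.1.

No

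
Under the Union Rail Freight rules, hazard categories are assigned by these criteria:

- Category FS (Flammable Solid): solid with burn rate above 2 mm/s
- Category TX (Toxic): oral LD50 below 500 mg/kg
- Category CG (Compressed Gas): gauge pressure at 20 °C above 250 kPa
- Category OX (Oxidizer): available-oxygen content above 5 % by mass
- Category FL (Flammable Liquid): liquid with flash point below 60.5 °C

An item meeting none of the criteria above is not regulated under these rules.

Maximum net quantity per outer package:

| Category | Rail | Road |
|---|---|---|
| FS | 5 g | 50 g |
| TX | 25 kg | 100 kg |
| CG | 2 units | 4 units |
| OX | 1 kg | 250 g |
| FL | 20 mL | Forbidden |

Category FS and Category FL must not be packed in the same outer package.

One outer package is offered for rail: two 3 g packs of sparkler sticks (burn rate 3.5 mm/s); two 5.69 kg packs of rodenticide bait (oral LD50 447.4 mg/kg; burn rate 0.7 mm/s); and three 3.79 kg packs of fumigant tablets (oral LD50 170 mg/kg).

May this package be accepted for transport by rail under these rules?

Burn rate 3.5 mm/s meets the Category FS criterion (Flammable Solid), so the sparkler sticks are Category FS.
Oral LD50 447.4 mg/kg meets the Category TX criterion (Toxic), so the rodenticide bait is Category TX.
With oral LD50 170 mg/kg (< 500 mg/kg), the fumigant tablets fall in Category TX.
Category FS quantity: two 3 g packs = 6 g.
6 g exceeds the rail limit of 5 g for Category FS.
Total Category TX: (two 5.69 kg packs = 11.38 kg) + (three 3.79 kg packs = 11.37 kg) = 22.75 kg.
That is within the Category TX rail limit of 25 kg.
The segregation rule (Category FS with Category FL) does not apply to Category FS with Category TX.

No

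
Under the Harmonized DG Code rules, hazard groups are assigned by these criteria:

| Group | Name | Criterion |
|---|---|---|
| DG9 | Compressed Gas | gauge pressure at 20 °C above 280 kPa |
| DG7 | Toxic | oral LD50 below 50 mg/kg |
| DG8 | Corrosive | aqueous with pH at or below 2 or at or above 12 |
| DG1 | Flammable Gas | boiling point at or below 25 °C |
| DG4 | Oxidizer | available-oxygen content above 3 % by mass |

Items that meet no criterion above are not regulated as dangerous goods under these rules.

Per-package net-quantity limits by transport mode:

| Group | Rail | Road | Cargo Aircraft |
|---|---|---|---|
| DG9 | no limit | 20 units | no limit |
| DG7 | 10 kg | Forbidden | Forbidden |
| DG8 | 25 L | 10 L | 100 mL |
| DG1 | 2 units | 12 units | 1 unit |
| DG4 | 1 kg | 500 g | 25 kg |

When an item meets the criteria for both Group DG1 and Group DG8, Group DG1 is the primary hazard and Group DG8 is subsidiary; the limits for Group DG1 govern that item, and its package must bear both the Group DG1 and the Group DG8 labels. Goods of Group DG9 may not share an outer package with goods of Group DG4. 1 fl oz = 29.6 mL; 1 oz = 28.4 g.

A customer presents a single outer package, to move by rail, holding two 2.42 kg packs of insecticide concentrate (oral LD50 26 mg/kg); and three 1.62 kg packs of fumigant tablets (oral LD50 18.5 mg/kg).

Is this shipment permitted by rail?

Oral LD50 26 mg/kg meets the Group DG7 criterion (Toxic), so the insecticide concentrate is Group DG7.
With oral LD50 18.5 mg/kg (< 50 mg/kg), the fumigant tablets fall in Group DG7.
Total Group DG7: (two 2.42 kg packs = 4.84 kg) + (three 1.62 kg packs = 4.86 kg) = 9.7 kg.
9.7 kg is within the rail limit of 10 kg for Group DG7.

Yes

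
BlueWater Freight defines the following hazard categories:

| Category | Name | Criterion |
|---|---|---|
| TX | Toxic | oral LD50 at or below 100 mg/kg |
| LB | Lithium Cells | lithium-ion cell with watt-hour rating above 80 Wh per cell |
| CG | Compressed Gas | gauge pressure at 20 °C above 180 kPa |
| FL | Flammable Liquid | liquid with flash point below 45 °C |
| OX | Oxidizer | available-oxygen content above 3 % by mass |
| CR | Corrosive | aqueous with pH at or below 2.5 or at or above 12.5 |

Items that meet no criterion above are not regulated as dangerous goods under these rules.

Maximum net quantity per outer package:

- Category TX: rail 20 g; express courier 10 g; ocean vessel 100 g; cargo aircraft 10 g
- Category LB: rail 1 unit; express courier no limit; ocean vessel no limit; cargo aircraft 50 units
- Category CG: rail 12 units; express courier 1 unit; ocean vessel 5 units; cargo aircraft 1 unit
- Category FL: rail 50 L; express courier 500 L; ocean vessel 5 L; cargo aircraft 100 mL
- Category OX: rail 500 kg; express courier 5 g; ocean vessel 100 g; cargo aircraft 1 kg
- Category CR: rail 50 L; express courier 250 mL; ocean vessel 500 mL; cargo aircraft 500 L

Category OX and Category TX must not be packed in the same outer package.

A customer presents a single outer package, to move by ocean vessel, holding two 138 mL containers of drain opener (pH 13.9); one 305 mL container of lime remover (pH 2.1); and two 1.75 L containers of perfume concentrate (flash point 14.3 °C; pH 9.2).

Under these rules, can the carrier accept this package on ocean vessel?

No

With pH 13.9 (≥ 12.5), the drain opener falls in Category CR.
With pH 2.1 (≤ 2.5), the lime remover falls in Category CR.
The perfume concentrate has flash point 14.3 °C, which is < 45 °C, so it is Category FL (Flammable Liquid).
Category CR net quantity: (two 138 mL containers = 276 mL) + 305 mL = 581 mL.
That exceeds the Category CR ocean vessel limit of 500 mL.
Category FL quantity: two 1.75 L containers = 3.5 L.
That is within the Category FL ocean vessel limit of 5 L.
The segregation rule (Category OX with Category TX) does not apply to Category CR with Category FL.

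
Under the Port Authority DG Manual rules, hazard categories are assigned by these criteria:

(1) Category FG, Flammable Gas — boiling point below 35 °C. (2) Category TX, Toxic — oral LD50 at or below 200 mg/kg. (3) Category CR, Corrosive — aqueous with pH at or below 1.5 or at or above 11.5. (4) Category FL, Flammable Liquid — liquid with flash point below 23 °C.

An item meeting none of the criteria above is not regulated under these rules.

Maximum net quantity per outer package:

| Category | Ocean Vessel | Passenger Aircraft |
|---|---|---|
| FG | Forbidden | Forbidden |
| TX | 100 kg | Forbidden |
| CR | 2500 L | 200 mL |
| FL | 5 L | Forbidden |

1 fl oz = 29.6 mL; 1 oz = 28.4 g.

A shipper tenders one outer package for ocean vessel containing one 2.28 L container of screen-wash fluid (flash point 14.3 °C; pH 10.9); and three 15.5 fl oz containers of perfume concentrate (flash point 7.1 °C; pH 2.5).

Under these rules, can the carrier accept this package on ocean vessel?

Flash point 14.3 °C meets the Category FL criterion (Flammable Liquid), so the screen-wash fluid is Category FL.
The perfume concentrate has flash point 7.1 °C, which is < 23 °C, so it is Category FL (Flammable Liquid).
Category FL net quantity: 2.28 L + (three 15.5 fl oz containers = 1376.4 mL) = 3656.4 mL.
3656.4 mL is within the ocean vessel limit of 5 L for Category FL.

Yes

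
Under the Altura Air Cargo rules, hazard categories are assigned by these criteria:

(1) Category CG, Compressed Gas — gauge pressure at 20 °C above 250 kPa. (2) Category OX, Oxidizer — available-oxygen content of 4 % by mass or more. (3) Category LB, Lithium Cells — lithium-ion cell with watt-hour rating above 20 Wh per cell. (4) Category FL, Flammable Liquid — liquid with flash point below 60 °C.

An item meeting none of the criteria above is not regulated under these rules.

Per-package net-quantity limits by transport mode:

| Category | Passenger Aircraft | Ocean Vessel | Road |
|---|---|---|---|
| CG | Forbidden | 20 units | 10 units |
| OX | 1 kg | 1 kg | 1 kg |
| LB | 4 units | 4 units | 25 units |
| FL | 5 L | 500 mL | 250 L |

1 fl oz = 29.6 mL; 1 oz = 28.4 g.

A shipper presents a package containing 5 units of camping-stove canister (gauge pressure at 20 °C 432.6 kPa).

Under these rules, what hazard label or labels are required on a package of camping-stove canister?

Category CG

Gauge pressure at 20 °C 432.6 kPa meets the Category CG criterion (Compressed Gas), so the camping-stove canister is Category CG.
Only the Category CG label is required.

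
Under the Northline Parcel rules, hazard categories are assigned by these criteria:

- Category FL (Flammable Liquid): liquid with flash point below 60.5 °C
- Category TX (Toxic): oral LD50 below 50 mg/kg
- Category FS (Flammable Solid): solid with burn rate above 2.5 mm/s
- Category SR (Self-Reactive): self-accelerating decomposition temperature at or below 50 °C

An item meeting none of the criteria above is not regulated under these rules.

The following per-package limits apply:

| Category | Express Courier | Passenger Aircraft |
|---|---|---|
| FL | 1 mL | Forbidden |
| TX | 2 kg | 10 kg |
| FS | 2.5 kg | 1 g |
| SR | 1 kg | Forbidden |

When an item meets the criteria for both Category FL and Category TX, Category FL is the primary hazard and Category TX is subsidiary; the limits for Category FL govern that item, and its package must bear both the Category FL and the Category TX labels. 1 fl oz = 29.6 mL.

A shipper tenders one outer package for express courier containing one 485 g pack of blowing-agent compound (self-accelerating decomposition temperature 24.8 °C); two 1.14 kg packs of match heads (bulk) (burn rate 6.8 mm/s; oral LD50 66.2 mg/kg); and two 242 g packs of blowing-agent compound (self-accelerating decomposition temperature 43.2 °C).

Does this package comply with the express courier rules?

The blowing-agent compound has self-accelerating decomposition temperature 24.8 °C, which is ≤ 50 °C, so it is Category SR (Self-Reactive).
The match heads (bulk) have burn rate 6.8 mm/s, which is > 2.5 mm/s, so they are Category FS (Flammable Solid).
Blowing-agent compound: self-accelerating decomposition temperature 43.2 °C ≤ 50 °C → Category SR (Self-Reactive).
Total Category SR: 485 g + (two 242 g packs = 484 g) = 969 g.
969 g is within the express courier limit of 1 kg for Category SR.
Category FS quantity: two 1.14 kg packs = 2.28 kg.
2.28 kg is within the express courier limit of 2.5 kg for Category FS.
Every hazard category is within its express courier limit and no segregation rule is violated.

Yes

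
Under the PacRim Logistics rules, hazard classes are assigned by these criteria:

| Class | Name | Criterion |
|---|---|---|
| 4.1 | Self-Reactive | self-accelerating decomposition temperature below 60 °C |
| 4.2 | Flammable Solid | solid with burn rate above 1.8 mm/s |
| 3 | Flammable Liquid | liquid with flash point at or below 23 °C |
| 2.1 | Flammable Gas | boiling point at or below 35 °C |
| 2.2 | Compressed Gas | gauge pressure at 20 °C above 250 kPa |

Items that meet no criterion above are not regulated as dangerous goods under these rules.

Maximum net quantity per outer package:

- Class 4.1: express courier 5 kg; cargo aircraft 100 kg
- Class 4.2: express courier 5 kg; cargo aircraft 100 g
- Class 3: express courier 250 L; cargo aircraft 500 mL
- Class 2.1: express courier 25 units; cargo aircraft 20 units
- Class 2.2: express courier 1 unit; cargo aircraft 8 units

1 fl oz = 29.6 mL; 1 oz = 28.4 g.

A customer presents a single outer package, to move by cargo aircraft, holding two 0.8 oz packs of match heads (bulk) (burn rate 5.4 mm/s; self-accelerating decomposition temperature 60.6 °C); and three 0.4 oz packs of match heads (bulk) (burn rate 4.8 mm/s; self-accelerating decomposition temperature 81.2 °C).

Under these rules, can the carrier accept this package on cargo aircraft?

Yes

Burn rate 5.4 mm/s meets the Class 4.2 criterion (Flammable Solid), so the match heads (bulk) are Class 4.2.
The match heads (bulk) have burn rate 4.8 mm/s, which is > 1.8 mm/s, so they are Class 4.2 (Flammable Solid).
Total Class 4.2: (two 0.8 oz packs = 45.44 g) + (three 0.4 oz packs = 34.08 g) = 79.52 g.
That is within the Class 4.2 cargo aircraft limit of 100 g.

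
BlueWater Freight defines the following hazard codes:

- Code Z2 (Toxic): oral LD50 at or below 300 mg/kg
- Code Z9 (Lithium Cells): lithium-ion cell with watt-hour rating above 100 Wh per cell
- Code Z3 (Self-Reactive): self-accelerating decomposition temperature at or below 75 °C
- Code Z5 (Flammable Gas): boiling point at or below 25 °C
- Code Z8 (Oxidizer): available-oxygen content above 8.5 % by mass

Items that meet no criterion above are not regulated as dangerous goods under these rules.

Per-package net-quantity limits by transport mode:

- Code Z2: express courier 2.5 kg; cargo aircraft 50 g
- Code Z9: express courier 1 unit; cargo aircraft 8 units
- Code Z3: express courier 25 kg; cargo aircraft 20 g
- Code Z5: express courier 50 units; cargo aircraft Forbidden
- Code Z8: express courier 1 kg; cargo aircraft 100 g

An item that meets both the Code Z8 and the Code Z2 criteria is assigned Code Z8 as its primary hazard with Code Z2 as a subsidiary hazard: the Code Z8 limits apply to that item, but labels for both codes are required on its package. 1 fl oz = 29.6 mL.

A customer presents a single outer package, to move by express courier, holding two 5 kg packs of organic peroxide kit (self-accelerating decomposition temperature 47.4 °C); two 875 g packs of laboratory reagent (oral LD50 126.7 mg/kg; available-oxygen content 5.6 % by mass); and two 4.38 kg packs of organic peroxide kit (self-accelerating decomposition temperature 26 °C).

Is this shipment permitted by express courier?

Organic peroxide kit: self-accelerating decomposition temperature 47.4 °C ≤ 75 °C → Code Z3 (Self-Reactive).
Laboratory reagent: oral LD50 126.7 mg/kg ≤ 300 mg/kg → Code Z2 (Toxic).
Self-accelerating decomposition temperature 26 °C meets the Code Z3 criterion (Self-Reactive), so the organic peroxide kit is Code Z3.
Code Z3 net quantity: (two 5 kg packs = 10 kg) + (two 4.38 kg packs = 8.76 kg) = 18.76 kg.
18.76 kg ≤ 25 kg (express courier limit, Code Z3) — within limit.
Code Z2 quantity: two 875 g packs = 1.75 kg.
That is within the Code Z2 express courier limit of 2.5 kg.
Every hazard code is within its express courier limit and no segregation rule is violated.

Yes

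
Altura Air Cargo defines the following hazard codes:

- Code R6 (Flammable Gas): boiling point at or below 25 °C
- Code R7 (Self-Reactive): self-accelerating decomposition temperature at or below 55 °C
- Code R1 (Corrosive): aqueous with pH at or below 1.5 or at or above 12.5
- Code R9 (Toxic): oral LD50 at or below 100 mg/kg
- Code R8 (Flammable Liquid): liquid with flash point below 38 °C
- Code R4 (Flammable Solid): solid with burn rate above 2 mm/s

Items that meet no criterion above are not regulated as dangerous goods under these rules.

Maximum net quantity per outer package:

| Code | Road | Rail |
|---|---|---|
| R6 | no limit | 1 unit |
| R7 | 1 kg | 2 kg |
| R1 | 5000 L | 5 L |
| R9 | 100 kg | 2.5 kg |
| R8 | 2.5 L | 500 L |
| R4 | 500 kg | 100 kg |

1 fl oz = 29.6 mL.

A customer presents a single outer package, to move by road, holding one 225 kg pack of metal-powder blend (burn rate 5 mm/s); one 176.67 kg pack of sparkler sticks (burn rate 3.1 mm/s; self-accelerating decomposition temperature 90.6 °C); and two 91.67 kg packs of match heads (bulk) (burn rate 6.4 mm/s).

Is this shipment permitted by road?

No

The metal-powder blend has burn rate 5 mm/s, which is > 2 mm/s, so it is Code R4 (Flammable Solid).
The sparkler sticks have burn rate 3.1 mm/s, which is > 2 mm/s, so they are Code R4 (Flammable Solid).
Burn rate 6.4 mm/s meets the Code R4 criterion (Flammable Solid), so the match heads (bulk) are Code R4.
Total Code R4: 225 kg + 176.67 kg + (two 91.67 kg packs = 183.34 kg) = 585.01 kg.
That exceeds the Code R4 road limit of 500 kg.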